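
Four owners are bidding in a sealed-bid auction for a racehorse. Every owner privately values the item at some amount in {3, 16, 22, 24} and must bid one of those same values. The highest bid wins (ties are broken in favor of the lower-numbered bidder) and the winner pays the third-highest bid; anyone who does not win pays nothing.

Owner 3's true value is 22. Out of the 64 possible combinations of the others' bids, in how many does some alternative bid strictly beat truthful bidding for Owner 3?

12

Others bid (3, 3, 24): truth gives 0; bid 24 gives 19 > 0. Violating.
Others bid (3, 16, 24): truth gives 0; bid 24 gives 6 > 0. Violating.
Others bid (3, 22, 3): truth gives 0; bid 24 gives 19 > 0. Violating.
Others bid (3, 22, 16): truth gives 0; bid 24 gives 6 > 0. Violating.
Others bid (3, 3, 3): truth gives 19; no alternative beats it.
Others bid (3, 3, 16): truth gives 19; no alternative beats it.
(Checking all 64 profiles: 12 have a profitable deviation, 52 do not.)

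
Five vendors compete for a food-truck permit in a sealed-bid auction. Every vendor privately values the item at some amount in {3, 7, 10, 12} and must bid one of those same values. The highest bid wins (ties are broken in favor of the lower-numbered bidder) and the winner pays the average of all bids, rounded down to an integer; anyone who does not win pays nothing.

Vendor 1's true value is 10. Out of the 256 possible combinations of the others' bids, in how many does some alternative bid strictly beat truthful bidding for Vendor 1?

133

Others bid (3, 3, 3, 3): truth gives 6; bid 3 gives 7 > 6. Violating.
Others bid (3, 3, 3, 7): truth gives 5; bid 7 gives 6 > 5. Violating.
Others bid (3, 3, 3, 12): truth gives 0; bid 12 gives 4 > 0. Violating.
Others bid (3, 3, 7, 3): truth gives 5; bid 7 gives 6 > 5. Violating.
Others bid (3, 3, 3, 10): truth gives 5; no alternative beats it.
Others bid (3, 3, 7, 10): truth gives 4; no alternative beats it.
(Checking all 256 profiles: 133 have a profitable deviation, 123 do not.)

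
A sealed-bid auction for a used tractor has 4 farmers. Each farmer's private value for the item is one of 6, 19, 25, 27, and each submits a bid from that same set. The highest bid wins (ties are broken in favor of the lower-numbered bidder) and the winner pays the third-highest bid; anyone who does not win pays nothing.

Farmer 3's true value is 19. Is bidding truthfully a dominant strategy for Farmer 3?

No

Consider the case where Farmer 1 bids 6, Farmer 2 bids 6 and Farmer 4 bids 25.
Truthful bid 19: loses, pays 0, utility 0.
Bid 25 instead: wins, pays 6, utility 19 - 6 = 13.
Since 13 > 0, bidding 25 is strictly better here, so truthful bidding is not dominant.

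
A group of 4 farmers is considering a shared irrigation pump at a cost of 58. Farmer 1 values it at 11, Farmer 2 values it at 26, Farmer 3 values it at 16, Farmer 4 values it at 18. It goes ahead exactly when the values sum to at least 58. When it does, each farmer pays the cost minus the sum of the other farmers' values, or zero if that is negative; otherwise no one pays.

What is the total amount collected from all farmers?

21

Total value 71 ≥ cost 58, so it is built.
Farmer 1: others sum to 60; max(0, 58 - 60) = 0.
Farmer 2: others sum to 45; max(0, 58 - 45) = 13.
Farmer 3: others sum to 55; max(0, 58 - 55) = 3.
Farmer 4: others sum to 53; max(0, 58 - 53) = 5.
Total collected = 0 + 13 + 3 + 5 = 21.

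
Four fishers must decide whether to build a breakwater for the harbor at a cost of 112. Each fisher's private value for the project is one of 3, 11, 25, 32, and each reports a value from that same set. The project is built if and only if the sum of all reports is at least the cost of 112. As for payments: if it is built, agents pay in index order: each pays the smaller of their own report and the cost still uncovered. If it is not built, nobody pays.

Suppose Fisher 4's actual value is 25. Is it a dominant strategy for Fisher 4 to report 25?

Yes

Check each profile of the others' reports and compare truth against every alternative report.
Others report (32, 32, 32): truth gives 9, best alternative gives 9.
Others report (25, 32, 32): truth gives 2, best alternative gives 2.
Others report (32, 25, 32): truth gives 2, best alternative gives 2.
Others report (32, 32, 25): truth gives 2, best alternative gives 2.
Others report (3, 3, 3): truth gives 0, best alternative gives 0.
Others report (3, 3, 11): truth gives 0, best alternative gives 0.
(Remaining 58 profiles checked similarly; truth is weakly best in each.)
In every case the truthful report is at least as good as any alternative, so it is a dominant strategy.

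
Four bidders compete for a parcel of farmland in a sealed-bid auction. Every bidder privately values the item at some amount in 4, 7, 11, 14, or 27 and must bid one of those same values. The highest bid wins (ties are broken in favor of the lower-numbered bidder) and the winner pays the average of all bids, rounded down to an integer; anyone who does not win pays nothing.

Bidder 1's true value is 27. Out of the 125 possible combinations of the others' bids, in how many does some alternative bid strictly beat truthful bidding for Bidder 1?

Others bid (4, 4, 4): truth gives 18; bid 4 gives 23 > 18. Violating.
Others bid (4, 4, 7): truth gives 17; bid 7 gives 22 > 17. Violating.
Others bid (4, 4, 11): truth gives 16; bid 11 gives 20 > 16. Violating.
Others bid (4, 4, 14): truth gives 15; bid 14 gives 18 > 15. Violating.
Others bid (4, 4, 27): truth gives 12; no alternative beats it.
Others bid (4, 7, 27): truth gives 11; no alternative beats it.
(Checking all 125 profiles: 64 have a profitable deviation, 61 do not.)

64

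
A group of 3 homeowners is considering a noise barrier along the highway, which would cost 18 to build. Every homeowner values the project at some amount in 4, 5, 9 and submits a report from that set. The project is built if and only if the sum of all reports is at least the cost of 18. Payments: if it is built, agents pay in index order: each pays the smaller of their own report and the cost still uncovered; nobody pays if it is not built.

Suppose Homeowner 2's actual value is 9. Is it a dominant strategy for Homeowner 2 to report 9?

Consider the case where Homeowner 1 reports 4 and Homeowner 3 reports 9.
Truthful report 9: project built, pays 9, utility 9 - 9 = 0.
Report 5 instead: project built, pays 5, utility 9 - 5 = 4.
Since 4 > 0, reporting 5 is strictly better here, so truthful reporting is not dominant.

No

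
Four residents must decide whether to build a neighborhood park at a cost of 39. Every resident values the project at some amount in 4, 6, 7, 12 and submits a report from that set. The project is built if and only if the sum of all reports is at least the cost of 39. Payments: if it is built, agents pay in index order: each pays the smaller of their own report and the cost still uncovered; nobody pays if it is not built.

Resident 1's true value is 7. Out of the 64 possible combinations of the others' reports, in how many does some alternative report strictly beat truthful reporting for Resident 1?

1

Others report (12, 12, 12): truth gives 0; report 4 gives 3 > 0. Violating.
Others report (4, 4, 4): truth gives 0; no alternative beats it.
Others report (4, 4, 6): truth gives 0; no alternative beats it.
(Checking all 64 profiles: 1 has a profitable deviation, 63 do not.)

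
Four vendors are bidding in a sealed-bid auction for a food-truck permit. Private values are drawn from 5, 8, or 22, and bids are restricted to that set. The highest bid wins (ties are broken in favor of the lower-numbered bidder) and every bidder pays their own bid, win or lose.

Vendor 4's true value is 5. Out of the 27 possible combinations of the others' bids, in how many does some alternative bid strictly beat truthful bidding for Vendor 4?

1

Others bid (5, 5, 5): truth gives -5; bid 8 gives -3 > -5. Violating.
Others bid (5, 5, 8): truth gives -5; no alternative beats it.
Others bid (5, 5, 22): truth gives -5; no alternative beats it.
(Checking all 27 profiles: 1 has a profitable deviation, 26 do not.)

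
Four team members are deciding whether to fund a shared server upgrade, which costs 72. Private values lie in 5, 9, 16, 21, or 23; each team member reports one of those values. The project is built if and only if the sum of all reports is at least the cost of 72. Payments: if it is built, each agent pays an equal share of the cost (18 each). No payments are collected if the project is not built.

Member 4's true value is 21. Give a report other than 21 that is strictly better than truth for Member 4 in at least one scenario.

23

Suppose Member 1 reports 5, Member 2 reports 21 and Member 3 reports 23.
Report 21: project not built, utility 0.
Report 23: project built, pays 18, utility 21 - 18 = 3.
So reporting 23 beats truth here (3 > 0).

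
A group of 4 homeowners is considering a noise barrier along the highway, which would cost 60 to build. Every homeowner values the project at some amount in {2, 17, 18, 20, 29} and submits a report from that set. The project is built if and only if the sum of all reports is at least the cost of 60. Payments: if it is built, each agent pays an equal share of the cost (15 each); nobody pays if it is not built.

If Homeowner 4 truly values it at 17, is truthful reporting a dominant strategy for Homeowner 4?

Consider the case where Homeowner 1 reports 2, Homeowner 2 reports 2 and Homeowner 3 reports 29.
Truthful report 17: project not built, utility 0.
Report 29 instead: project built, pays 15, utility 17 - 15 = 2.
Since 2 > 0, reporting 29 is strictly better here, so truthful reporting is not dominant.

No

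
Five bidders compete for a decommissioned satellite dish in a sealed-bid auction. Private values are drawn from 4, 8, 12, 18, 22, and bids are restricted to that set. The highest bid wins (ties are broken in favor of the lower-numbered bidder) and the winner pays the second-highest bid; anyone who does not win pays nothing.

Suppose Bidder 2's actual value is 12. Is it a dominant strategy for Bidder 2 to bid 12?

Yes

Check each profile of the others' bids and compare truth against every alternative bid.
Others bid (4, 4, 4, 4): truth gives 8, best alternative gives 8.
Others bid (4, 4, 4, 8): truth gives 4, best alternative gives 4.
Others bid (4, 4, 8, 4): truth gives 4, best alternative gives 4.
Others bid (4, 4, 8, 8): truth gives 4, best alternative gives 4.
Others bid (4, 8, 4, 4): truth gives 4, best alternative gives 4.
Others bid (4, 8, 4, 8): truth gives 4, best alternative gives 4.
(Remaining 619 profiles checked similarly; truth is weakly best in each.)
In every case the truthful bid is at least as good as any alternative, so it is a dominant strategy.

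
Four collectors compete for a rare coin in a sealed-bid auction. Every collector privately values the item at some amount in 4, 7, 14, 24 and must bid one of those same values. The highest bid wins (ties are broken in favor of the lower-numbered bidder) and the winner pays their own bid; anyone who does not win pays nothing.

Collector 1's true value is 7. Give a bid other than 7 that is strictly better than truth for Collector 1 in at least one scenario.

4

Suppose Collector 2 bids 4, Collector 3 bids 4 and Collector 4 bids 4.
Bid 7: wins, pays 7, utility 7 - 7 = 0.
Bid 4: wins, pays 4, utility 7 - 4 = 3.
So bidding 4 beats truth here (3 > 0).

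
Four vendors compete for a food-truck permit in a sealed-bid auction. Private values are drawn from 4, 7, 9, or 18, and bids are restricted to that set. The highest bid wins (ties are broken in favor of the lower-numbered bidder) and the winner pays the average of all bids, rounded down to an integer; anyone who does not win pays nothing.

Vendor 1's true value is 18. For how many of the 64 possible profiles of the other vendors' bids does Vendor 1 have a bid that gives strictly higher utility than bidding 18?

Others bid (4, 4, 4): truth gives 11; bid 4 gives 14 > 11. Violating.
Others bid (4, 4, 7): truth gives 10; bid 7 gives 13 > 10. Violating.
Others bid (4, 4, 9): truth gives 10; bid 9 gives 12 > 10. Violating.
Others bid (4, 7, 4): truth gives 10; bid 7 gives 13 > 10. Violating.
Others bid (4, 4, 18): truth gives 7; no alternative beats it.
Others bid (4, 7, 18): truth gives 7; no alternative beats it.
(Checking all 64 profiles: 27 have a profitable deviation, 37 do not.)

27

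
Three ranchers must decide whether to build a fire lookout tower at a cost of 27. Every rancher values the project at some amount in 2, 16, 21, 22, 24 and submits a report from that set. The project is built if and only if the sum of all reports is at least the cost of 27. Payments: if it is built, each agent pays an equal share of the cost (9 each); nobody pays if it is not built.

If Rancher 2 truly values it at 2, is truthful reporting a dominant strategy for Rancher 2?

Yes

Check each profile of the others' reports and compare truth against every alternative report.
Others report (2, 16): truth gives 0, best alternative gives -7.
Others report (2, 21): truth gives 0, best alternative gives -7.
Others report (2, 22): truth gives 0, best alternative gives -7.
Others report (16, 2): truth gives 0, best alternative gives -7.
Others report (21, 2): truth gives 0, best alternative gives -7.
Others report (22, 2): truth gives 0, best alternative gives -7.
(Remaining 19 profiles checked similarly; truth is weakly best in each.)
In every case the truthful report is at least as good as any alternative, so it is a dominant strategy.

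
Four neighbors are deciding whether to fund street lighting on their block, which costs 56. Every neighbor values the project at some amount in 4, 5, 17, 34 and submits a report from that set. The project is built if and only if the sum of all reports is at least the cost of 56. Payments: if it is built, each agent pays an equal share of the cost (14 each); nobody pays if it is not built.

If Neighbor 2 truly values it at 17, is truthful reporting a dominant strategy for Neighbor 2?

Consider the case where Neighbor 1 reports 4, Neighbor 3 reports 4 and Neighbor 4 reports 17.
Truthful report 17: project not built, utility 0.
Report 34 instead: project built, pays 14, utility 17 - 14 = 3.
Since 3 > 0, reporting 34 is strictly better here, so truthful reporting is not dominant.

No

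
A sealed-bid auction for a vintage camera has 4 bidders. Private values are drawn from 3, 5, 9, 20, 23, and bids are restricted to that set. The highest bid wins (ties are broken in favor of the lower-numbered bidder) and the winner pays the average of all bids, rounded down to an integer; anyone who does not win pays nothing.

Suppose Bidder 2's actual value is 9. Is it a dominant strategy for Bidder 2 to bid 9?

Consider the case where Bidder 1 bids 3, Bidder 3 bids 3 and Bidder 4 bids 3.
Truthful bid 9: wins, pays 4, utility 9 - 4 = 5.
Bid 5 instead: wins, pays 3, utility 9 - 3 = 6.
Since 6 > 5, bidding 5 is strictly better here, so truthful bidding is not dominant.

No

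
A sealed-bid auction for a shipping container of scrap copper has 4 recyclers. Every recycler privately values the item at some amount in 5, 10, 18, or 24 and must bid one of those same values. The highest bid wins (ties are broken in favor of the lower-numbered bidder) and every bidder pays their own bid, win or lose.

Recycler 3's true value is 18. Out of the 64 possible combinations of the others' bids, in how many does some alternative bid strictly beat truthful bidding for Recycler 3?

Others bid (5, 5, 5): truth gives 0; bid 10 gives 8 > 0. Violating.
Others bid (5, 5, 10): truth gives 0; bid 10 gives 8 > 0. Violating.
Others bid (5, 5, 24): truth gives -18; bid 5 gives -5 > -18. Violating.
Others bid (5, 10, 24): truth gives -18; bid 5 gives -5 > -18. Violating.
Others bid (5, 5, 18): truth gives 0; no alternative beats it.
Others bid (5, 10, 5): truth gives 0; no alternative beats it.
(Checking all 64 profiles: 54 have a profitable deviation, 10 do not.)

54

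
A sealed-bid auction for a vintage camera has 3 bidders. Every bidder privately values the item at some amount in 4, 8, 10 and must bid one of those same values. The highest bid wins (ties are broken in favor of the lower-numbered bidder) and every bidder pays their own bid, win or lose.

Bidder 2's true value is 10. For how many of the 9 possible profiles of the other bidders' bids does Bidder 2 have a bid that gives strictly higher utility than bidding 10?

5

Others bid (4, 4): truth gives 0; bid 8 gives 2 > 0. Violating.
Others bid (4, 8): truth gives 0; bid 8 gives 2 > 0. Violating.
Others bid (10, 4): truth gives -10; bid 4 gives -4 > -10. Violating.
Others bid (10, 8): truth gives -10; bid 4 gives -4 > -10. Violating.
Others bid (4, 10): truth gives 0; no alternative beats it.
Others bid (8, 4): truth gives 0; no alternative beats it.
(Checking all 9 profiles: 5 have a profitable deviation, 4 do not.)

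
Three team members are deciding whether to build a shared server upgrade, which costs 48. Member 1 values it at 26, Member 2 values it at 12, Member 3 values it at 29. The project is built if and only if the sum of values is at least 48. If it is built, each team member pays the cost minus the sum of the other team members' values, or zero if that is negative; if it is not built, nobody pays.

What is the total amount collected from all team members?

Total value 67 ≥ cost 48, so it is built.
Member 1: others sum to 41; max(0, 48 - 41) = 7.
Member 2: others sum to 55; max(0, 48 - 55) = 0.
Member 3: others sum to 38; max(0, 48 - 38) = 10.
Total collected = 7 + 0 + 10 = 17.

17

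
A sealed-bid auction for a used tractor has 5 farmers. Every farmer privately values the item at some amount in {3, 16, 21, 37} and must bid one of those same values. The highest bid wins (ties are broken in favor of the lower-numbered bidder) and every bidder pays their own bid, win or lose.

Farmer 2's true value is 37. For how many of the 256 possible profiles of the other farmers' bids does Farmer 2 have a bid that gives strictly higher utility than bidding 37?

Others bid (3, 3, 3, 3): truth gives 0; bid 16 gives 21 > 0. Violating.
Others bid (3, 3, 3, 16): truth gives 0; bid 16 gives 21 > 0. Violating.
Others bid (3, 3, 3, 21): truth gives 0; bid 21 gives 16 > 0. Violating.
Others bid (3, 3, 16, 3): truth gives 0; bid 16 gives 21 > 0. Violating.
Others bid (3, 3, 3, 37): truth gives 0; no alternative beats it.
Others bid (3, 3, 16, 37): truth gives 0; no alternative beats it.
(Checking all 256 profiles: 118 have a profitable deviation, 138 do not.)

118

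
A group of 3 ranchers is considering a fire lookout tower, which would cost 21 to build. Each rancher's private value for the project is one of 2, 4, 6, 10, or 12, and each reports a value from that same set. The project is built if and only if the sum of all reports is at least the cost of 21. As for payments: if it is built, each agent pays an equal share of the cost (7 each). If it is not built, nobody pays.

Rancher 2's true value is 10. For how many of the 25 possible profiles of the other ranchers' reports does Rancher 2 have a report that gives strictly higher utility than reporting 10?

2

Others report (4, 6): truth gives 0; report 12 gives 3 > 0. Violating.
Others report (6, 4): truth gives 0; report 12 gives 3 > 0. Violating.
Others report (2, 2): truth gives 0; no alternative beats it.
Others report (2, 4): truth gives 0; no alternative beats it.
(Checking all 25 profiles: 2 have a profitable deviation, 23 do not.)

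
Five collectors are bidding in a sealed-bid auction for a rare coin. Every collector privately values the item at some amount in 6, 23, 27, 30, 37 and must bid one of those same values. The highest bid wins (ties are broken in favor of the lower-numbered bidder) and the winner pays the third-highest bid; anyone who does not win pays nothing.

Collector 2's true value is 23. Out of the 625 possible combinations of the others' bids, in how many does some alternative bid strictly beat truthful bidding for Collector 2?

Others bid (6, 6, 6, 27): truth gives 0; bid 27 gives 17 > 0. Violating.
Others bid (6, 6, 6, 30): truth gives 0; bid 30 gives 17 > 0. Violating.
Others bid (6, 6, 6, 37): truth gives 0; bid 37 gives 17 > 0. Violating.
Others bid (6, 6, 27, 6): truth gives 0; bid 27 gives 17 > 0. Violating.
Others bid (6, 6, 6, 6): truth gives 17; no alternative beats it.
Others bid (6, 6, 6, 23): truth gives 17; no alternative beats it.
(Checking all 625 profiles: 12 have a profitable deviation, 613 do not.)

12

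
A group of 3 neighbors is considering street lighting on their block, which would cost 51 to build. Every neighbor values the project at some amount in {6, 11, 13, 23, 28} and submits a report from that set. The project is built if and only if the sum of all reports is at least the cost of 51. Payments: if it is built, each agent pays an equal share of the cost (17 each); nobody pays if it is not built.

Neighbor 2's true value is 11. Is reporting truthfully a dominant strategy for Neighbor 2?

No

Consider the case where Neighbor 1 reports 13 and Neighbor 3 reports 28.
Truthful report 11: project built, pays 17, utility 11 - 17 = -6.
Report 6 instead: project not built, utility 0.
Since 0 > -6, reporting 6 is strictly better here, so truthful reporting is not dominant.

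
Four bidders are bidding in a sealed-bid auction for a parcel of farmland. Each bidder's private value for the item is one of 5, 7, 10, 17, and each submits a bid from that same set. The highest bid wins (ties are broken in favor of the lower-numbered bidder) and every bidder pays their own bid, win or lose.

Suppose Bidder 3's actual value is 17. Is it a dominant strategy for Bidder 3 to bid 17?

No

Consider the case where Bidder 1 bids 5, Bidder 2 bids 5 and Bidder 4 bids 5.
Truthful bid 17: wins, pays 17, utility 17 - 17 = 0.
Bid 7 instead: wins, pays 7, utility 17 - 7 = 10.
Since 10 > 0, bidding 7 is strictly better here, so truthful bidding is not dominant.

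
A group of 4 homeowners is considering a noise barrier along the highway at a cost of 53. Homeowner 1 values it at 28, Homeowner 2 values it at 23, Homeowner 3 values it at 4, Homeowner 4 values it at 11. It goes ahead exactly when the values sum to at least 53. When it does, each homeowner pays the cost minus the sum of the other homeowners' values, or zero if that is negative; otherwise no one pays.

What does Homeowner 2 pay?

Total value 66 ≥ cost 53, so the project is built.
The other homeowners' values sum to 43.
Cost minus that sum is 53 - 43 = 10.

10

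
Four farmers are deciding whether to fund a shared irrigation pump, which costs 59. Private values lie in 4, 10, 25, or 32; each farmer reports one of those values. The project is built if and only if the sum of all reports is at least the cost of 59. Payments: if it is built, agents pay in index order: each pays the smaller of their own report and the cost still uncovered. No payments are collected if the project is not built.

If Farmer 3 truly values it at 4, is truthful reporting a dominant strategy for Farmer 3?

Yes

Check each profile of the others' reports and compare truth against every alternative report.
Others report (4, 25, 25): truth gives 0, best alternative gives -6.
Others report (4, 25, 32): truth gives 0, best alternative gives -6.
Others report (4, 32, 25): truth gives 0, best alternative gives -6.
Others report (4, 32, 32): truth gives 0, best alternative gives -6.
Others report (10, 10, 32): truth gives 0, best alternative gives -6.
Others report (10, 25, 25): truth gives 0, best alternative gives -6.
(Remaining 58 profiles checked similarly; truth is weakly best in each.)
In every case the truthful report is at least as good as any alternative, so it is a dominant strategy.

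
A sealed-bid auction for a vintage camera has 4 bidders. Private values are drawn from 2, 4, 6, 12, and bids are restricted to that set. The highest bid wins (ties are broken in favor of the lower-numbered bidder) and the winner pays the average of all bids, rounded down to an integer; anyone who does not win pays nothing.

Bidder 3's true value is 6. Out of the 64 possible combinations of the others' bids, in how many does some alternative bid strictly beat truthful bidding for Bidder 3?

Others bid (2, 2, 2): truth gives 3; bid 4 gives 4 > 3. Violating.
Others bid (2, 6, 2): truth gives 0; bid 12 gives 1 > 0. Violating.
Others bid (6, 2, 2): truth gives 0; bid 12 gives 1 > 0. Violating.
Others bid (2, 2, 4): truth gives 3; no alternative beats it.
Others bid (2, 2, 6): truth gives 2; no alternative beats it.
(Checking all 64 profiles: 3 have a profitable deviation, 61 do not.)

3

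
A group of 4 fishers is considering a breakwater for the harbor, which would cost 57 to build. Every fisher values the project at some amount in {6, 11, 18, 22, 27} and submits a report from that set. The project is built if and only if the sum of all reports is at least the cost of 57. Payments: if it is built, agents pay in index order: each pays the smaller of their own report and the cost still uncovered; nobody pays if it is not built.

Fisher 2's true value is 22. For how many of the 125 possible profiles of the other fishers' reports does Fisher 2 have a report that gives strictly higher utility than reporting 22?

105

Others report (6, 6, 27): truth gives 0; report 18 gives 4 > 0. Violating.
Others report (6, 11, 22): truth gives 0; report 18 gives 4 > 0. Violating.
Others report (6, 11, 27): truth gives 0; report 18 gives 4 > 0. Violating.
Others report (6, 18, 18): truth gives 0; report 18 gives 4 > 0. Violating.
Others report (6, 6, 6): truth gives 0; no alternative beats it.
Others report (6, 6, 11): truth gives 0; no alternative beats it.
(Checking all 125 profiles: 105 have a profitable deviation, 20 do not.)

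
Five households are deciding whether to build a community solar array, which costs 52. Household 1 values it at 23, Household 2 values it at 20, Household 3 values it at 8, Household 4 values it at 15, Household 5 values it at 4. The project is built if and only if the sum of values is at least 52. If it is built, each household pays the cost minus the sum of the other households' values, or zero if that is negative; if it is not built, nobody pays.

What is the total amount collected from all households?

7

Total value 70 ≥ cost 52, so it is built.
Household 1: others sum to 47; max(0, 52 - 47) = 5.
Household 2: others sum to 50; max(0, 52 - 50) = 2.
Household 3: others sum to 62; max(0, 52 - 62) = 0.
Household 4: others sum to 55; max(0, 52 - 55) = 0.
Household 5: others sum to 66; max(0, 52 - 66) = 0.
Total collected = 5 + 2 + 0 + 0 + 0 = 7.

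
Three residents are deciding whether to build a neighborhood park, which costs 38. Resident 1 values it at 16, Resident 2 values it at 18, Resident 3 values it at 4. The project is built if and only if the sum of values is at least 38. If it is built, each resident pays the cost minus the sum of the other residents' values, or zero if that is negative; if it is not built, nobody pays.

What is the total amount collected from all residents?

Total value 38 ≥ cost 38, so it is built.
Resident 1: others sum to 22; max(0, 38 - 22) = 16.
Resident 2: others sum to 20; max(0, 38 - 20) = 18.
Resident 3: others sum to 34; max(0, 38 - 34) = 4.
Total collected = 16 + 18 + 4 = 38.

38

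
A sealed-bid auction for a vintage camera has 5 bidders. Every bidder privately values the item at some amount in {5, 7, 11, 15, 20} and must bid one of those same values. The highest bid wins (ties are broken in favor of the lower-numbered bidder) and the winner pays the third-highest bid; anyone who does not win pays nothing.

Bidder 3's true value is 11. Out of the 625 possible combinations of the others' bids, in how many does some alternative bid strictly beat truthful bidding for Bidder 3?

64

Others bid (5, 5, 5, 15): truth gives 0; bid 15 gives 6 > 0. Violating.
Others bid (5, 5, 5, 20): truth gives 0; bid 20 gives 6 > 0. Violating.
Others bid (5, 5, 7, 15): truth gives 0; bid 15 gives 4 > 0. Violating.
Others bid (5, 5, 7, 20): truth gives 0; bid 20 gives 4 > 0. Violating.
Others bid (5, 5, 5, 5): truth gives 6; no alternative beats it.
Others bid (5, 5, 5, 7): truth gives 6; no alternative beats it.
(Checking all 625 profiles: 64 have a profitable deviation, 561 do not.)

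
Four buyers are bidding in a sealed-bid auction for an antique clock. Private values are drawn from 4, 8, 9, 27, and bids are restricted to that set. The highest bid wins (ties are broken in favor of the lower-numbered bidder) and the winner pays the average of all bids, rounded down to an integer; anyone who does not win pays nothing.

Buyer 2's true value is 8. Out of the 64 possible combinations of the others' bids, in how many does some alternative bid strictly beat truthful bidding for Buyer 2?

Others bid (4, 4, 9): truth gives 0; bid 9 gives 2 > 0. Violating.
Others bid (4, 8, 9): truth gives 0; bid 9 gives 1 > 0. Violating.
Others bid (4, 9, 4): truth gives 0; bid 9 gives 2 > 0. Violating.
Others bid (4, 9, 8): truth gives 0; bid 9 gives 1 > 0. Violating.
Others bid (4, 4, 4): truth gives 3; no alternative beats it.
Others bid (4, 4, 8): truth gives 2; no alternative beats it.
(Checking all 64 profiles: 10 have a profitable deviation, 54 do not.)

10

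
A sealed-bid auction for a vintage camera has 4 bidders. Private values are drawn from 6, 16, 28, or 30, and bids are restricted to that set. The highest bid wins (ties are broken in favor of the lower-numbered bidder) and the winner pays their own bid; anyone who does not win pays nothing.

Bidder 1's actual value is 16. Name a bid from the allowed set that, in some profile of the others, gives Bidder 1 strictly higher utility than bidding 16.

Suppose Bidder 2 bids 6, Bidder 3 bids 6 and Bidder 4 bids 6.
Bid 16: wins, pays 16, utility 16 - 16 = 0.
Bid 6: wins, pays 6, utility 16 - 6 = 10.
So bidding 6 beats truth here (10 > 0).

6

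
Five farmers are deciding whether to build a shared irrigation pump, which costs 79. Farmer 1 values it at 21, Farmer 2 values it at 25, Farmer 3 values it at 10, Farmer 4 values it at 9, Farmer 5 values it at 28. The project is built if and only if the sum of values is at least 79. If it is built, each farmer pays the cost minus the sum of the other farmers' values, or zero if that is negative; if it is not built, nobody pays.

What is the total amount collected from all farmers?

32

Total value 93 ≥ cost 79, so it is built.
Farmer 1: others sum to 72; max(0, 79 - 72) = 7.
Farmer 2: others sum to 68; max(0, 79 - 68) = 11.
Farmer 3: others sum to 83; max(0, 79 - 83) = 0.
Farmer 4: others sum to 84; max(0, 79 - 84) = 0.
Farmer 5: others sum to 65; max(0, 79 - 65) = 14.
Total collected = 7 + 11 + 0 + 0 + 14 = 32.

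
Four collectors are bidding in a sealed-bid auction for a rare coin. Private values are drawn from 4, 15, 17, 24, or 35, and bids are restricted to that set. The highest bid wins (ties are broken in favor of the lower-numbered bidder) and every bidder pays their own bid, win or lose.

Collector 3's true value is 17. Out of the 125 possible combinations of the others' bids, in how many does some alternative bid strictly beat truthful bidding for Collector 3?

Others bid (4, 4, 4): truth gives 0; bid 15 gives 2 > 0. Violating.
Others bid (4, 4, 15): truth gives 0; bid 15 gives 2 > 0. Violating.
Others bid (4, 4, 24): truth gives -17; bid 4 gives -4 > -17. Violating.
Others bid (4, 4, 35): truth gives -17; bid 4 gives -4 > -17. Violating.
Others bid (4, 4, 17): truth gives 0; no alternative beats it.
Others bid (4, 15, 4): truth gives 0; no alternative beats it.
(Checking all 125 profiles: 115 have a profitable deviation, 10 do not.)

115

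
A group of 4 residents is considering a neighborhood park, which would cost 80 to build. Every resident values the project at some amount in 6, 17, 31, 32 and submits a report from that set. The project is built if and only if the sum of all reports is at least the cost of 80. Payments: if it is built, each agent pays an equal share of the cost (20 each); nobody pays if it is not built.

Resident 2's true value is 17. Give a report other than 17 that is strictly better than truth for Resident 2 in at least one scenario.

6

Suppose Resident 1 reports 6, Resident 3 reports 31 and Resident 4 reports 31.
Report 17: project built, pays 20, utility 17 - 20 = -3.
Report 6: project not built, utility 0.
So reporting 6 beats truth here (0 > -3).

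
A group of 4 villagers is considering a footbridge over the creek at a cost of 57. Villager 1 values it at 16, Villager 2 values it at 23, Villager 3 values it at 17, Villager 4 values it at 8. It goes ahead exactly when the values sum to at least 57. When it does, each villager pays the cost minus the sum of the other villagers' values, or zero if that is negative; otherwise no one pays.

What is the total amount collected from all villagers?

Total value 64 ≥ cost 57, so it is built.
Villager 1: others sum to 48; max(0, 57 - 48) = 9.
Villager 2: others sum to 41; max(0, 57 - 41) = 16.
Villager 3: others sum to 47; max(0, 57 - 47) = 10.
Villager 4: others sum to 56; max(0, 57 - 56) = 1.
Total collected = 9 + 16 + 10 + 1 = 36.

36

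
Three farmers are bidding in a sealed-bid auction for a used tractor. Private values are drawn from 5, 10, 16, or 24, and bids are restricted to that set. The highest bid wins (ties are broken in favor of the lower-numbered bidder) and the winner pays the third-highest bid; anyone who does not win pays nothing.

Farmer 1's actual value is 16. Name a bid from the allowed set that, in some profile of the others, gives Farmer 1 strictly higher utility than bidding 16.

Suppose Farmer 2 bids 5 and Farmer 3 bids 24.
Bid 16: loses, pays 0, utility 0.
Bid 24: wins, pays 5, utility 16 - 5 = 11.
So bidding 24 beats truth here (11 > 0).

24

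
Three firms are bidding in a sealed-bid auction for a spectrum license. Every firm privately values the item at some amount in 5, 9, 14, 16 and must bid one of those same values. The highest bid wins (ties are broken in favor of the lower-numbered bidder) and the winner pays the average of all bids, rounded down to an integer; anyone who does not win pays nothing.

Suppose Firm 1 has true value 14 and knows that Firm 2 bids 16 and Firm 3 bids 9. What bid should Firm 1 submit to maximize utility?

Bid 5: loses, pays 0, utility 0.
Bid 9: loses, pays 0, utility 0.
Bid 14: loses, pays 0, utility 0.
Bid 16: wins, pays 13, utility 14 - 13 = 1.
The best choice is 16 with utility 1.

16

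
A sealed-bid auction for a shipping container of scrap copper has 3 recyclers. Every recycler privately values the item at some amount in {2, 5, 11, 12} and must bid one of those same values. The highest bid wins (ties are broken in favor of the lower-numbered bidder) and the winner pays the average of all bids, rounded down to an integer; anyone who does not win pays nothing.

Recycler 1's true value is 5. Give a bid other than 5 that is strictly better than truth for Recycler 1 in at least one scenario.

Suppose Recycler 2 bids 2 and Recycler 3 bids 2.
Bid 5: wins, pays 3, utility 5 - 3 = 2.
Bid 2: wins, pays 2, utility 5 - 2 = 3.
So bidding 2 beats truth here (3 > 2).

2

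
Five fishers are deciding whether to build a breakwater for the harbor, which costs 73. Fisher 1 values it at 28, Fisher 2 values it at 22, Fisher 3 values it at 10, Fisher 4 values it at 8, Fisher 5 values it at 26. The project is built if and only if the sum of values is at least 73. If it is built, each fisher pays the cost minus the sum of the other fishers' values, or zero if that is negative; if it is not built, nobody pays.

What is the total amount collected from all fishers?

13

Total value 94 ≥ cost 73, so it is built.
Fisher 1: others sum to 66; max(0, 73 - 66) = 7.
Fisher 2: others sum to 72; max(0, 73 - 72) = 1.
Fisher 3: others sum to 84; max(0, 73 - 84) = 0.
Fisher 4: others sum to 86; max(0, 73 - 86) = 0.
Fisher 5: others sum to 68; max(0, 73 - 68) = 5.
Total collected = 7 + 1 + 0 + 0 + 5 = 13.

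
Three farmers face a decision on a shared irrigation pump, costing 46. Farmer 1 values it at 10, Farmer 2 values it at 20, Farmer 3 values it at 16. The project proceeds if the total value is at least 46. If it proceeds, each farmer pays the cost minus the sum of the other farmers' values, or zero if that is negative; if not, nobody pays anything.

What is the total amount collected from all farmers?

Total value 46 ≥ cost 46, so it is built.
Farmer 1: others sum to 36; max(0, 46 - 36) = 10.
Farmer 2: others sum to 26; max(0, 46 - 26) = 20.
Farmer 3: others sum to 30; max(0, 46 - 30) = 16.
Total collected = 10 + 20 + 16 = 46.

46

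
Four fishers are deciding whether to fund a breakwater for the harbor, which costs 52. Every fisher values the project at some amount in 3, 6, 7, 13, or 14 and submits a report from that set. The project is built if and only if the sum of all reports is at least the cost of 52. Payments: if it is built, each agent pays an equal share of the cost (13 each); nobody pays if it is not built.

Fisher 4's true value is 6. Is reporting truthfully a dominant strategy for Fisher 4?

Check each profile of the others' reports and compare truth against every alternative report.
Others report (3, 3, 3): truth gives 0, best alternative gives 0.
Others report (3, 3, 6): truth gives 0, best alternative gives 0.
Others report (3, 3, 7): truth gives 0, best alternative gives 0.
Others report (3, 3, 13): truth gives 0, best alternative gives 0.
Others report (3, 3, 14): truth gives 0, best alternative gives 0.
Others report (3, 6, 3): truth gives 0, best alternative gives 0.
(Remaining 119 profiles checked similarly; truth is weakly best in each.)
In every case the truthful report is at least as good as any alternative, so it is a dominant strategy.

Yes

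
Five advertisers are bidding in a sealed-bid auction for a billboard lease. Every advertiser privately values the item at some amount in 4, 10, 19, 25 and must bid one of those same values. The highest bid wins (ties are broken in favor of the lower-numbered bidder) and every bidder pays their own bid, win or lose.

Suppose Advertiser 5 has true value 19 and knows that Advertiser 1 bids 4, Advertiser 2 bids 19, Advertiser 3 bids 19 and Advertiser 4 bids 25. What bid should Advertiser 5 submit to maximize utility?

4

Bid 4: loses but pays 4, utility -4.
Bid 10: loses but pays 10, utility -10.
Bid 19: loses but pays 19, utility -19.
Bid 25: loses but pays 25, utility -25.
The best choice is 4 with utility -4.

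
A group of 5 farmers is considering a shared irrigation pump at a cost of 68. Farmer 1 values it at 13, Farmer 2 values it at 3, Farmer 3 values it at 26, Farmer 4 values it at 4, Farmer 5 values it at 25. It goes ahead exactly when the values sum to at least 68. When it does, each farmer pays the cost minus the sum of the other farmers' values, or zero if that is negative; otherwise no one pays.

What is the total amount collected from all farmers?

Total value 71 ≥ cost 68, so it is built.
Farmer 1: others sum to 58; max(0, 68 - 58) = 10.
Farmer 2: others sum to 68; max(0, 68 - 68) = 0.
Farmer 3: others sum to 45; max(0, 68 - 45) = 23.
Farmer 4: others sum to 67; max(0, 68 - 67) = 1.
Farmer 5: others sum to 46; max(0, 68 - 46) = 22.
Total collected = 10 + 0 + 23 + 1 + 22 = 56.

56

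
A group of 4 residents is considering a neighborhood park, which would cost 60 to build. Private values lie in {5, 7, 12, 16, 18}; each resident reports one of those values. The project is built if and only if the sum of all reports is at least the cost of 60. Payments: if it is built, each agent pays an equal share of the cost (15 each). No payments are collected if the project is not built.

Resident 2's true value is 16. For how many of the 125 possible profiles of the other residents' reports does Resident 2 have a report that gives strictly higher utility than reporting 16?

Others report (7, 18, 18): truth gives 0; report 18 gives 1 > 0. Violating.
Others report (12, 12, 18): truth gives 0; report 18 gives 1 > 0. Violating.
Others report (12, 18, 12): truth gives 0; report 18 gives 1 > 0. Violating.
Others report (18, 7, 18): truth gives 0; report 18 gives 1 > 0. Violating.
Others report (5, 5, 5): truth gives 0; no alternative beats it.
Others report (5, 5, 7): truth gives 0; no alternative beats it.
(Checking all 125 profiles: 6 have a profitable deviation, 119 do not.)

6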